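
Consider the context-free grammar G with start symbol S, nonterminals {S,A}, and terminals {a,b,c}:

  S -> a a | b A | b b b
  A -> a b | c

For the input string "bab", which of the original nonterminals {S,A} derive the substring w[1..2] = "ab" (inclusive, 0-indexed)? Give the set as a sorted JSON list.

CNF form of G:
  S -> T0 T0 | T1 A | T1 X2
  A -> T0 T1 | c
  T0 -> a
  T1 -> b
  X2 -> T1 T1

CYK fill — only the sub-triangle for w[1..2]:
  T[1,1] 'a' = {T0}  orig:{}
  T[2,2] 'b' = {T1}  orig:{}
  T[1,2] 'ab' = {A}

Original NTs in T[1,2] deriving "ab": ["A"]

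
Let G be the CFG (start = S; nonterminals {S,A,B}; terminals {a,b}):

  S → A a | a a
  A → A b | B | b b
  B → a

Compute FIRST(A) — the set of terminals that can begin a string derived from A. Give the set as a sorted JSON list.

Compute FIRST by fixpoint:
round 1:
  A via A→b b: +{b}
  B via B→a: +{a}
  S via S→A a: +{b}
  S via S→a a: +{a}
  S: {a,b}  A: {b}  B: {a}
round 2:
  A via A→B: +{a}
  S: {a,b}  A: {a,b}  B: {a}
round 3: done
  S: {a,b}  A: {a,b}  B: {a}

FIRST(A) = ["a", "b"]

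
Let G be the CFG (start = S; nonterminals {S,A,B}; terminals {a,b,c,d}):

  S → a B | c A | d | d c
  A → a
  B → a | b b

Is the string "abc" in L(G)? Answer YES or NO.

Convert to CNF:
  S -> T1 B | T2 A | T3 T2 | d
  A -> a
  B -> T0 T0 | a
  T0 -> b
  T1 -> a
  T2 -> c
  T3 -> d

Fill CYK table bottom-up:
  cell(0,0) a: {A,B,T1}  orig:{A,B}
  cell(1,1) b: {T0}  orig:{}
  cell(2,2) c: {T2}  orig:{}
  cell(0,1) ab: ∅
  cell(1,2) bc: ∅
  cell(0,2) abc: ∅

S ∉ T[0,2] ⇒ NO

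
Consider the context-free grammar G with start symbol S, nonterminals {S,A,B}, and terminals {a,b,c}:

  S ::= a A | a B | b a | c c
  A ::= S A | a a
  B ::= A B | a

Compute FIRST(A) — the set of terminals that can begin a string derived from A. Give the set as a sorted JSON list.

FIRST iteration:
pass 1:
  A via A→a a: +{a}
  B via B→A B: +{a}
  S via S→a A: +{a}
  S via S→b a: +{b}
  S via S→c c: +{c}
  FIRST[S]={a,b,c}  FIRST[A]={a}  FIRST[B]={a}
pass 2:
  A via A→S A: +{b,c}
  B via B→A B: +{b,c}
  FIRST[S]={a,b,c}  FIRST[A]={a,b,c}  FIRST[B]={a,b,c}
pass 3: (no change)
  FIRST[S]={a,b,c}  FIRST[A]={a,b,c}  FIRST[B]={a,b,c}

FIRST(A) = ["a", "b", "c"]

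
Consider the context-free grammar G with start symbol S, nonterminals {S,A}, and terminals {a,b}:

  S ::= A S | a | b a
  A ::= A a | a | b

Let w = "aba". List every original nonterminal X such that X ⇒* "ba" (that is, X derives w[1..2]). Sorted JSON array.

Convert to CNF:
  S -> A S | T1 T0 | a
  A -> A T0 | a | b
  T0 -> a
  T1 -> b

Fill CYK table bottom-up (cells [i..j] with 1 ≤ i ≤ j ≤ 2 only):
  [1..1]={A,T1}  "b"  orig:{A}
  [2..2]={A,S,T0}  "a"  orig:{A,S}
  [1..2]={A,S}  "ba"

Original NTs in T[1,2] deriving "ba": ["A", "S"]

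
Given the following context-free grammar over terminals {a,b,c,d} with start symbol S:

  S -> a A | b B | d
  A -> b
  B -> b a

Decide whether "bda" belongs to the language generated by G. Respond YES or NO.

CNF form of G:
  S -> T0 B | T1 A | d
  A -> b
  B -> T0 T1
  T0 -> b
  T1 -> a

Fill CYK table bottom-up:
  [0..0]={A,T0}  "b"  orig:{A}
  [1..1]={S}  "d"
  [2..2]={T1}  "a"  orig:{}
  [0..1]=∅  "bd"
  [1..2]=∅  "da"
  [0..2]=∅  "bda"

S ∉ T[0,2] ⇒ NO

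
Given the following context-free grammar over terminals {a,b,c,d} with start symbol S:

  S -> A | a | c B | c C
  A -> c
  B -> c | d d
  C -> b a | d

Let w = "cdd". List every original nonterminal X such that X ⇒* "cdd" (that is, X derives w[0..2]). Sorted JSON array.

CNF form of G:
  S -> T3 B | T3 C | a | c
  A -> c
  B -> T0 T0 | c
  C -> T1 T2 | d
  T0 -> d
  T1 -> b
  T2 -> a
  T3 -> c

CYK fill (cells [i..j] with 0 ≤ i ≤ j ≤ 2 only):
  [0..0]={A,B,S,T3}  "c"  orig:{A,B,S}
  [1..1]={C,T0}  "d"  orig:{C}
  [2..2]={C,T0}  "d"  orig:{C}
  [0..1]={S}  "cd"
  [1..2]={B}  "dd"
  [0..2]={S}  "cdd"

Original NTs in T[0,2] deriving "cdd": ["S"]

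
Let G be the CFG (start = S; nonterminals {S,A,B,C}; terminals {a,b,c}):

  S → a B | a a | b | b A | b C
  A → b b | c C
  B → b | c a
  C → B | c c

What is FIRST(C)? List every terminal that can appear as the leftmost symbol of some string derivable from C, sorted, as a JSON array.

FIRST sets, iterate to fixpoint:
iter 1:
  A via A→b b: +{b}
  A via A→c C: +{c}
  B via B→b: +{b}
  B via B→c a: +{c}
  C via C→B: +{b,c}
  S via S→a B: +{a}
  S via S→b: +{b}
  FIRST[S]={a,b}  FIRST[A]={b,c}  FIRST[B]={b,c}  FIRST[C]={b,c}
iter 2: — fixpoint
  FIRST[S]={a,b}  FIRST[A]={b,c}  FIRST[B]={b,c}  FIRST[C]={b,c}

FIRST(C) = ["b", "c"]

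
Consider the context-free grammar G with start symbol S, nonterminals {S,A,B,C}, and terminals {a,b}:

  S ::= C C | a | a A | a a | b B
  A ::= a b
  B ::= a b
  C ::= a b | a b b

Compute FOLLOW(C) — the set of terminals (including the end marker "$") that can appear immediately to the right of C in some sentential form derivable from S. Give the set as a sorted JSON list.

FIRST sets, iterate to fixpoint:
pass 1:
  A via A→a b: +{a}
  B via B→a b: +{a}
  C via C→a b: +{a}
  S via S→C C: +{a}
  S via S→b B: +{b}
  FIRST[S]={a,b}  FIRST[A]={a}  FIRST[B]={a}  FIRST[C]={a}
pass 2: (no change)
  FIRST[S]={a,b}  FIRST[A]={a}  FIRST[B]={a}  FIRST[C]={a}

FOLLOW sets:
FOLLOW(S) := {$}
round 1:
  S→C C: FOLLOW(C) ⊇ FIRST(C) = {a}; new: +{a}
  S→C C: FOLLOW(C) ⊇ FOLLOW(S) ⊇ {$}; new: +{$}
  S→a A: FOLLOW(A) ⊇ FOLLOW(S) ⊇ {$}; new: +{$}
  S→b B: FOLLOW(B) ⊇ FOLLOW(S) ⊇ {$}; new: +{$}
  FOLLOW[S]={$}  FOLLOW[A]={$}  FOLLOW[B]={$}  FOLLOW[C]={$,a}
round 2: — fixpoint
  FOLLOW[S]={$}  FOLLOW[A]={$}  FOLLOW[B]={$}  FOLLOW[C]={$,a}

FOLLOW(C) = ["$", "a"]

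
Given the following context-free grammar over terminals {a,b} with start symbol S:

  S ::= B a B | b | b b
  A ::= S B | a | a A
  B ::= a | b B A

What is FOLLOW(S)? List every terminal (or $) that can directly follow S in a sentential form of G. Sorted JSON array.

FIRST iteration:
pass 1:
  A via A→a: +{a}
  B via B→a: +{a}
  B via B→b B A: +{b}
  S via S→B a B: +{a,b}
  FIRST[S]={a,b}  FIRST[A]={a}  FIRST[B]={a,b}
pass 2:
  A via A→S B: +{b}
  FIRST[S]={a,b}  FIRST[A]={a,b}  FIRST[B]={a,b}
pass 3: (no change)
  FIRST[S]={a,b}  FIRST[A]={a,b}  FIRST[B]={a,b}

FOLLOW sets:
initialize: $ ∈ FOLLOW(S)
round 1:
  A→S B: FOLLOW(S) ⊇ FIRST(B) = {a,b}; new: +{a,b}
  B→b B A: FOLLOW(B) ⊇ FIRST(A) = {a,b}; new: +{a,b}
  B→b B A: FOLLOW(A) ⊇ FOLLOW(B) ⊇ {a,b}; new: +{a,b}
  S→B a B: FOLLOW(B) ⊇ FOLLOW(S) ⊇ {$,a,b}; new: +{$}
  S: {$,a,b}  A: {a,b}  B: {$,a,b}
round 2:
  B→b B A: FOLLOW(A) ⊇ FOLLOW(B) ⊇ {$,a,b}; new: +{$}
  S: {$,a,b}  A: {$,a,b}  B: {$,a,b}
round 3: done
  S: {$,a,b}  A: {$,a,b}  B: {$,a,b}

FOLLOW(S) = ["$", "a", "b"]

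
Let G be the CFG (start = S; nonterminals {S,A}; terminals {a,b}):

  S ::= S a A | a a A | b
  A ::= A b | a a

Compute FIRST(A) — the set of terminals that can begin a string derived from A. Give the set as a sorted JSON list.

FIRST sets, iterate to fixpoint:
round 1:
  A via A→a a: +{a}
  S via S→a a A: +{a}
  S via S→b: +{b}
  FIRST[S]={a,b}  FIRST[A]={a}
round 2: (stable)
  FIRST[S]={a,b}  FIRST[A]={a}

FIRST(A) = ["a"]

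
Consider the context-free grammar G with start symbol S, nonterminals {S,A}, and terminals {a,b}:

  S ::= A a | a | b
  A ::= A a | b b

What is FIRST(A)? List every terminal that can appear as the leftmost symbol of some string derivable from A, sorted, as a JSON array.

Compute FIRST by fixpoint:
pass 1:
  A via A→b b: +{b}
  S via S→A a: +{b}
  S via S→a: +{a}
  FIRST(S)={a,b}  FIRST(A)={b}
pass 2: (stable)
  FIRST(S)={a,b}  FIRST(A)={b}

FIRST(A) = ["b"]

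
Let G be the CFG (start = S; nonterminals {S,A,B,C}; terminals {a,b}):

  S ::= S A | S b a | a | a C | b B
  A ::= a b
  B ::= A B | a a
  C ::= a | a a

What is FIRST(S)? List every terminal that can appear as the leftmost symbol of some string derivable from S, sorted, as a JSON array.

Compute FIRST by fixpoint:
[1]
  A via A→a b: +{a}
  B via B→A B: +{a}
  C via C→a: +{a}
  S via S→a: +{a}
  S via S→b B: +{b}
  FIRST(S)={a,b}  FIRST(A)={a}  FIRST(B)={a}  FIRST(C)={a}
[2] — fixpoint
  FIRST(S)={a,b}  FIRST(A)={a}  FIRST(B)={a}  FIRST(C)={a}

FIRST(S) = ["a", "b"]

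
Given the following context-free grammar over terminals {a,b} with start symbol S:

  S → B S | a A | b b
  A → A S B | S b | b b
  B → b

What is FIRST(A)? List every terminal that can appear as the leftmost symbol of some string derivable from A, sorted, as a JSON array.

FIRST sets, iterate to fixpoint:
pass 1:
  A via A→b b: +{b}
  B via B→b: +{b}
  S via S→B S: +{b}
  S via S→a A: +{a}
  FIRST[S]={a,b}  FIRST[A]={b}  FIRST[B]={b}
pass 2:
  A via A→S b: +{a}
  FIRST[S]={a,b}  FIRST[A]={a,b}  FIRST[B]={b}
pass 3: (stable)
  FIRST[S]={a,b}  FIRST[A]={a,b}  FIRST[B]={b}

FIRST(A) = ["a", "b"]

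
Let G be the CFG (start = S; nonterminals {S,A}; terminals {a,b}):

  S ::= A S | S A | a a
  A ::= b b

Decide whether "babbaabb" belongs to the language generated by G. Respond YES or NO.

Convert to CNF:
  S -> A S | S A | T1 T1
  A -> T0 T0
  T0 -> b
  T1 -> a

Fill CYK table bottom-up:
  [0..0]={T0}  "b"  orig:{}
  [1..1]={T1}  "a"  orig:{}
  [2..2]={T0}  "b"  orig:{}
  [3..3]={T0}  "b"  orig:{}
  [4..4]={T1}  "a"  orig:{}
  [5..5]={T1}  "a"  orig:{}
  [6..6]={T0}  "b"  orig:{}
  [7..7]={T0}  "b"  orig:{}
  [0..1]=∅  "ba"
  [1..2]=∅  "ab"
  [2..3]={A}  "bb"
  [3..4]=∅  "ba"
  [4..5]={S}  "aa"
  [5..6]=∅  "ab"
  [6..7]={A}  "bb"
  [0..2]=∅  "bab"
  [1..3]=∅  "abb"
  [2..4]=∅  "bba"
  [3..5]=∅  "baa"
  [4..6]=∅  "aab"
  [5..7]=∅  "abb"
  [0..3]=∅  "babb"
  [1..4]=∅  "abba"
  [2..5]={S}  "bbaa"
  [3..6]=∅  "baab"
  [4..7]={S}  "aabb"
  [0..4]=∅  "babba"
  [1..5]=∅  "abbaa"
  [2..6]=∅  "bbaab"
  [3..7]=∅  "baabb"
  [0..5]=∅  "babbaa"
  [1..6]=∅  "abbaab"
  [2..7]={S}  "bbaabb"
  [0..6]=∅  "babbaab"
  [1..7]=∅  "abbaabb"
  [0..7]=∅  "babbaabb"

S ∉ T[0,7] ⇒ NO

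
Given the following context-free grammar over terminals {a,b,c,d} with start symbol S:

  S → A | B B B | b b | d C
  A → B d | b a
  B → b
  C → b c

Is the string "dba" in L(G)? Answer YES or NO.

CNF form of G:
  S -> B T0 | B X4 | T0 C | T1 T1 | T1 T2
  A -> B T0 | T1 T2
  B -> b
  C -> T1 T3
  T0 -> d
  T1 -> b
  T2 -> a
  T3 -> c
  X4 -> B B

CYK table (by increasing span):
  [0..0]={T0}  "d"  orig:{}
  [1..1]={B,T1}  "b"  orig:{B}
  [2..2]={T2}  "a"  orig:{}
  [0..1]=∅  "db"
  [1..2]={A,S}  "ba"
  [0..2]=∅  "dba"

S ∉ T[0,2] ⇒ NO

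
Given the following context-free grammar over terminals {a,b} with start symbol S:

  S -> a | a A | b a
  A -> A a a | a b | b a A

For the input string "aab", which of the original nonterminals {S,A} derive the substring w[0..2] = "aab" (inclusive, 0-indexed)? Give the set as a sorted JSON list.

Convert to CNF:
  S -> T0 A | T1 T0 | a
  A -> A X2 | T0 T1 | T1 X3
  T0 -> a
  T1 -> b
  X2 -> T0 T0
  X3 -> T0 A

CYK fill (cells [i..j] with 0 ≤ i ≤ j ≤ 2 only):
  T[0,0] 'a' = {S,T0}  orig:{S}
  T[1,1] 'a' = {S,T0}  orig:{S}
  T[2,2] 'b' = {T1}  orig:{}
  T[0,1] 'aa' = {X2}  orig:{}
  T[1,2] 'ab' = {A}
  T[0,2] 'aab' = {S,X3}  orig:{S}

Original NTs in T[0,2] deriving "aab": ["S"]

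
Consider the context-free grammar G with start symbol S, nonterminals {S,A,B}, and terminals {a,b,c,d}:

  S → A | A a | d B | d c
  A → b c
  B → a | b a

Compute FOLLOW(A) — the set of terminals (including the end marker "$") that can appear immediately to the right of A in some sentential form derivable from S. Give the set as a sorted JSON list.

FIRST iteration:
[1]
  A via A→b c: +{b}
  B via B→a: +{a}
  B via B→b a: +{b}
  S via S→A: +{b}
  S via S→d B: +{d}
  S: {b,d}  A: {b}  B: {a,b}
[2] done
  S: {b,d}  A: {b}  B: {a,b}

FOLLOW sets:
seed FOLLOW(S) with $
round 1:
  S→A: FOLLOW(A) ⊇ FOLLOW(S) ⊇ {$}; new: +{$}
  S→A a: FOLLOW(A) ⊇ FIRST(a) = {a}; new: +{a}
  S→d B: FOLLOW(B) ⊇ FOLLOW(S) ⊇ {$}; new: +{$}
  FOLLOW[S]={$}  FOLLOW[A]={$,a}  FOLLOW[B]={$}
round 2: (stable)
  FOLLOW[S]={$}  FOLLOW[A]={$,a}  FOLLOW[B]={$}

FOLLOW(A) = ["$", "a"]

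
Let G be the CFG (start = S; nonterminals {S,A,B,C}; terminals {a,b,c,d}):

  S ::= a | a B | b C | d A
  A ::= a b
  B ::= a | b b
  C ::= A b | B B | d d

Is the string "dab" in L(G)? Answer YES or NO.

CNF form of G:
  S -> T0 B | T1 C | T2 A | a
  A -> T0 T1
  B -> T1 T1 | a
  C -> A T1 | B B | T2 T2
  T0 -> a
  T1 -> b
  T2 -> d

CYK fill:
  cell(0,0) d: {T2}  orig:{}
  cell(1,1) a: {B,S,T0}  orig:{B,S}
  cell(2,2) b: {T1}  orig:{}
  cell(0,1) da: ∅
  cell(1,2) ab: {A}
  cell(0,2) dab: {S}

S ∈ T[0,2] ⇒ YES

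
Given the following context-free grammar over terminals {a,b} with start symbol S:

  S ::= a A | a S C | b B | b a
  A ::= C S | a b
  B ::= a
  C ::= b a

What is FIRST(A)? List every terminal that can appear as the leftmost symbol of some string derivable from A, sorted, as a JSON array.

FIRST sets, iterate to fixpoint:
round 1:
  A via A→a b: +{a}
  B via B→a: +{a}
  C via C→b a: +{b}
  S via S→a A: +{a}
  S via S→b B: +{b}
  FIRST(S)={a,b}  FIRST(A)={a}  FIRST(B)={a}  FIRST(C)={b}
round 2:
  A via A→C S: +{b}
  FIRST(S)={a,b}  FIRST(A)={a,b}  FIRST(B)={a}  FIRST(C)={b}
round 3: (no change)
  FIRST(S)={a,b}  FIRST(A)={a,b}  FIRST(B)={a}  FIRST(C)={b}

FIRST(A) = ["a", "b"]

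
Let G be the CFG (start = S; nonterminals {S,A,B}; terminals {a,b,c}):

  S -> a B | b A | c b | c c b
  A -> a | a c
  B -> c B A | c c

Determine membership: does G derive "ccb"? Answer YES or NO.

CNF form of G:
  S -> T0 B | T1 T2 | T1 X4 | T2 A
  A -> T0 T1 | a
  B -> T1 T1 | T1 X3
  T0 -> a
  T1 -> c
  T2 -> b
  X3 -> B A
  X4 -> T1 T2

CYK fill:
  [0..0]={T1}  "c"  orig:{}
  [1..1]={T1}  "c"  orig:{}
  [2..2]={T2}  "b"  orig:{}
  [0..1]={B}  "cc"
  [1..2]={S,X4}  "cb"  orig:{S}
  [0..2]={S}  "ccb"

S ∈ T[0,2] ⇒ YES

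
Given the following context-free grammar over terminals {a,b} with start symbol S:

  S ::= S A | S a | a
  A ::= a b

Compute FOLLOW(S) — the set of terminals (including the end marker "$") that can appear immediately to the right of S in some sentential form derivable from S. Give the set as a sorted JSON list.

Compute FIRST by fixpoint:
round 1:
  A via A→a b: +{a}
  S via S→a: +{a}
  FIRST[S]={a}  FIRST[A]={a}
round 2: (no change)
  FIRST[S]={a}  FIRST[A]={a}

FOLLOW sets:
FOLLOW(S) := {$}
[1]
  S→S A: FOLLOW(S) ⊇ FIRST(A) = {a}; new: +{a}
  S→S A: FOLLOW(A) ⊇ FOLLOW(S) ⊇ {$,a}; new: +{$,a}
  FOLLOW(S)={$,a}  FOLLOW(A)={$,a}
[2] done
  FOLLOW(S)={$,a}  FOLLOW(A)={$,a}

FOLLOW(S) = ["$", "a"]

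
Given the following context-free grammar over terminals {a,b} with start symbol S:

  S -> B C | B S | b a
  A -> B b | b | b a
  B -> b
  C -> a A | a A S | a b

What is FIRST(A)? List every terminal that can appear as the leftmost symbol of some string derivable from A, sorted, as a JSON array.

FIRST sets, iterate to fixpoint:
round 1:
  A via A→b: +{b}
  B via B→b: +{b}
  C via C→a A: +{a}
  S via S→B C: +{b}
  S: {b}  A: {b}  B: {b}  C: {a}
round 2: done
  S: {b}  A: {b}  B: {b}  C: {a}

FIRST(A) = ["b"]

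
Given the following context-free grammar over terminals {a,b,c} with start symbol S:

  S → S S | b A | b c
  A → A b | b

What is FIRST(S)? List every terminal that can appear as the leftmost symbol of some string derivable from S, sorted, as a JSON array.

FIRST iteration:
iter 1:
  A via A→b: +{b}
  S via S→b A: +{b}
  FIRST(S)={b}  FIRST(A)={b}
iter 2: (stable)
  FIRST(S)={b}  FIRST(A)={b}

FIRST(S) = ["b"]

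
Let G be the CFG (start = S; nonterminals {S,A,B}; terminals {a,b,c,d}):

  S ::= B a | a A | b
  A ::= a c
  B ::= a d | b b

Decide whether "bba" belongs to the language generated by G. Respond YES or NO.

CNF form of G:
  S -> B T0 | T0 A | b
  A -> T0 T1
  B -> T0 T2 | T3 T3
  T0 -> a
  T1 -> c
  T2 -> d
  T3 -> b

CYK fill:
  T[0,0] 'b' = {S,T3}  orig:{S}
  T[1,1] 'b' = {S,T3}  orig:{S}
  T[2,2] 'a' = {T0}  orig:{}
  T[0,1] 'bb' = {B}
  T[1,2] 'ba' = ∅
  T[0,2] 'bba' = {S}

S ∈ T[0,2] ⇒ YES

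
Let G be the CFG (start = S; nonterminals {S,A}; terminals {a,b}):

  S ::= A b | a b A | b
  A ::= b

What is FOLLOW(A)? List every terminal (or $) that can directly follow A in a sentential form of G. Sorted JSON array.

FIRST iteration:
pass 1:
  A via A→b: +{b}
  S via S→A b: +{b}
  S via S→a b A: +{a}
  FIRST(S)={a,b}  FIRST(A)={b}
pass 2: done
  FIRST(S)={a,b}  FIRST(A)={b}

FOLLOW iteration:
FOLLOW(S) := {$}
iter 1:
  S→A b: FOLLOW(A) ⊇ FIRST(b) = {b}; new: +{b}
  S→a b A: FOLLOW(A) ⊇ FOLLOW(S) ⊇ {$}; new: +{$}
  S: {$}  A: {$,b}
iter 2: (stable)
  S: {$}  A: {$,b}

FOLLOW(A) = ["$", "b"]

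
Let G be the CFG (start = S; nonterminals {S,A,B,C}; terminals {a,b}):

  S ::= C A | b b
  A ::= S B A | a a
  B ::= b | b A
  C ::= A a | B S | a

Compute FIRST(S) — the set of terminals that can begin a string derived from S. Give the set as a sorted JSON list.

Compute FIRST by fixpoint:
[1]
  A via A→a a: +{a}
  B via B→b: +{b}
  C via C→A a: +{a}
  C via C→B S: +{b}
  S via S→C A: +{a,b}
  S: {a,b}  A: {a}  B: {b}  C: {a,b}
[2]
  A via A→S B A: +{b}
  S: {a,b}  A: {a,b}  B: {b}  C: {a,b}
[3] done
  S: {a,b}  A: {a,b}  B: {b}  C: {a,b}

FIRST(S) = ["a", "b"]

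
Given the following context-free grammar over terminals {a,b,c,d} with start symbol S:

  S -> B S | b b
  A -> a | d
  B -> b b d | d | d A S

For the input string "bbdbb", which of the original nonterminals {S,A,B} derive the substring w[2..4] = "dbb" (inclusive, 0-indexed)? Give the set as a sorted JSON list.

Convert to CNF:
  S -> B S | T0 T0
  A -> a | d
  B -> T0 X2 | T1 X3 | d
  T0 -> b
  T1 -> d
  X2 -> T0 T1
  X3 -> A S

CYK table (by increasing span), restricted to cells inside w[2..4]:
  cell(2,2) d: {A,B,T1}  orig:{A,B}
  cell(3,3) b: {T0}  orig:{}
  cell(4,4) b: {T0}  orig:{}
  cell(2,3) db: ∅
  cell(3,4) bb: {S}
  cell(2,4) dbb: {S,X3}  orig:{S}

Original NTs in T[2,4] deriving "dbb": ["S"]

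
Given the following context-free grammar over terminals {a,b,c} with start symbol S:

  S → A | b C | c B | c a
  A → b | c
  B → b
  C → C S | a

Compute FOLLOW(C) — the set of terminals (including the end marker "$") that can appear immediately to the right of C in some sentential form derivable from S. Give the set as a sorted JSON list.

Compute FIRST by fixpoint:
pass 1:
  A via A→b: +{b}
  A via A→c: +{c}
  B via B→b: +{b}
  C via C→a: +{a}
  S via S→A: +{b,c}
  S: {b,c}  A: {b,c}  B: {b}  C: {a}
pass 2: (no change)
  S: {b,c}  A: {b,c}  B: {b}  C: {a}

FOLLOW sets:
seed FOLLOW(S) with $
iter 1:
  C→C S: FOLLOW(C) ⊇ FIRST(S) = {b,c}; new: +{b,c}
  C→C S: FOLLOW(S) ⊇ FOLLOW(C) ⊇ {b,c}; new: +{b,c}
  S→A: FOLLOW(A) ⊇ FOLLOW(S) ⊇ {$,b,c}; new: +{$,b,c}
  S→b C: FOLLOW(C) ⊇ FOLLOW(S) ⊇ {$,b,c}; new: +{$}
  S→c B: FOLLOW(B) ⊇ FOLLOW(S) ⊇ {$,b,c}; new: +{$,b,c}
  FOLLOW(S)={$,b,c}  FOLLOW(A)={$,b,c}  FOLLOW(B)={$,b,c}  FOLLOW(C)={$,b,c}
iter 2: (no change)
  FOLLOW(S)={$,b,c}  FOLLOW(A)={$,b,c}  FOLLOW(B)={$,b,c}  FOLLOW(C)={$,b,c}

FOLLOW(C) = ["$", "b", "c"]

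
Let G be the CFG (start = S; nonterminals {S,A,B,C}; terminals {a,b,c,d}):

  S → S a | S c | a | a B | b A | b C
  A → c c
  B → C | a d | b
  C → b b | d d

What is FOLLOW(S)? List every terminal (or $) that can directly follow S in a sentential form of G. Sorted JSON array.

FIRST sets, iterate to fixpoint:
[1]
  A via A→c c: +{c}
  B via B→a d: +{a}
  B via B→b: +{b}
  C via C→b b: +{b}
  C via C→d d: +{d}
  S via S→a: +{a}
  S via S→b A: +{b}
  FIRST[S]={a,b}  FIRST[A]={c}  FIRST[B]={a,b}  FIRST[C]={b,d}
[2]
  B via B→C: +{d}
  FIRST[S]={a,b}  FIRST[A]={c}  FIRST[B]={a,b,d}  FIRST[C]={b,d}
[3] (no change)
  FIRST[S]={a,b}  FIRST[A]={c}  FIRST[B]={a,b,d}  FIRST[C]={b,d}

Compute FOLLOW by fixpoint:
seed FOLLOW(S) with $
round 1:
  S→S a: FOLLOW(S) ⊇ FIRST(a) = {a}; new: +{a}
  S→S c: FOLLOW(S) ⊇ FIRST(c) = {c}; new: +{c}
  S→a B: FOLLOW(B) ⊇ FOLLOW(S) ⊇ {$,a,c}; new: +{$,a,c}
  S→b A: FOLLOW(A) ⊇ FOLLOW(S) ⊇ {$,a,c}; new: +{$,a,c}
  S→b C: FOLLOW(C) ⊇ FOLLOW(S) ⊇ {$,a,c}; new: +{$,a,c}
  S: {$,a,c}  A: {$,a,c}  B: {$,a,c}  C: {$,a,c}
round 2: done
  S: {$,a,c}  A: {$,a,c}  B: {$,a,c}  C: {$,a,c}

FOLLOW(S) = ["$", "a", "c"]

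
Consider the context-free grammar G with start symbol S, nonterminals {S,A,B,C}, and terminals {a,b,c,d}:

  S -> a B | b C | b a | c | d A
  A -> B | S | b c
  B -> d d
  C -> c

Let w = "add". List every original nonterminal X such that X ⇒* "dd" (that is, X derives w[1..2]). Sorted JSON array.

CNF form of G:
  S -> T0 B | T1 C | T1 T0 | T3 A | c
  A -> T0 B | T1 C | T1 T0 | T1 T2 | T3 A | T3 T3 | c
  B -> T3 T3
  C -> c
  T0 -> a
  T1 -> b
  T2 -> c
  T3 -> d

Fill CYK table bottom-up, restricted to cells inside w[1..2]:
  cell(1,1) d: {T3}  orig:{}
  cell(2,2) d: {T3}  orig:{}
  cell(1,2) dd: {A,B}

Original NTs in T[1,2] deriving "dd": ["A", "B"]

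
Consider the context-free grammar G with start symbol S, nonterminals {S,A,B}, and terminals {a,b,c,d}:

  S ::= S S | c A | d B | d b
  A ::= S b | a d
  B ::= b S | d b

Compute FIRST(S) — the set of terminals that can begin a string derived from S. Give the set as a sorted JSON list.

FIRST iteration:
iter 1:
  A via A→a d: +{a}
  B via B→b S: +{b}
  B via B→d b: +{d}
  S via S→c A: +{c}
  S via S→d B: +{d}
  S: {c,d}  A: {a}  B: {b,d}
iter 2:
  A via A→S b: +{c,d}
  S: {c,d}  A: {a,c,d}  B: {b,d}
iter 3: done
  S: {c,d}  A: {a,c,d}  B: {b,d}

FIRST(S) = ["c", "d"]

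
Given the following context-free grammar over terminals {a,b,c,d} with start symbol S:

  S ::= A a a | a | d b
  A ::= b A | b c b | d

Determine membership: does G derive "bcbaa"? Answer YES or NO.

CNF form of G:
  S -> A X5 | T3 T0 | a
  A -> T0 A | T0 X4 | d
  T0 -> b
  T1 -> c
  T2 -> a
  T3 -> d
  X4 -> T1 T0
  X5 -> T2 T2

CYK table (by increasing span):
  [0..0]={T0}  "b"  orig:{}
  [1..1]={T1}  "c"  orig:{}
  [2..2]={T0}  "b"  orig:{}
  [3..3]={S,T2}  "a"  orig:{S}
  [4..4]={S,T2}  "a"  orig:{S}
  [0..1]=∅  "bc"
  [1..2]={X4}  "cb"  orig:{}
  [2..3]=∅  "ba"
  [3..4]={X5}  "aa"  orig:{}
  [0..2]={A}  "bcb"
  [1..3]=∅  "cba"
  [2..4]=∅  "baa"
  [0..3]=∅  "bcba"
  [1..4]=∅  "cbaa"
  [0..4]={S}  "bcbaa"

S ∈ T[0,4] ⇒ YES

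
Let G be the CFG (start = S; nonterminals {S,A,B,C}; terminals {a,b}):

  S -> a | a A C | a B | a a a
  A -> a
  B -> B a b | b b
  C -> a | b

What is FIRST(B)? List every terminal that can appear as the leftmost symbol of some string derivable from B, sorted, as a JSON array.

FIRST sets, iterate to fixpoint:
[1]
  A via A→a: +{a}
  B via B→b b: +{b}
  C via C→a: +{a}
  C via C→b: +{b}
  S via S→a: +{a}
  FIRST[S]={a}  FIRST[A]={a}  FIRST[B]={b}  FIRST[C]={a,b}
[2] (stable)
  FIRST[S]={a}  FIRST[A]={a}  FIRST[B]={b}  FIRST[C]={a,b}

FIRST(B) = ["b"]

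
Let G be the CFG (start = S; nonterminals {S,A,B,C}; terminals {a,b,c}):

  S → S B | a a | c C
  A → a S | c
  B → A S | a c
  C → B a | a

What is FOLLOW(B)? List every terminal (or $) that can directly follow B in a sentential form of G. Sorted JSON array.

FIRST sets, iterate to fixpoint:
[1]
  A via A→a S: +{a}
  A via A→c: +{c}
  B via B→A S: +{a,c}
  C via C→B a: +{a,c}
  S via S→a a: +{a}
  S via S→c C: +{c}
  S: {a,c}  A: {a,c}  B: {a,c}  C: {a,c}
[2] — fixpoint
  S: {a,c}  A: {a,c}  B: {a,c}  C: {a,c}

FOLLOW sets:
seed FOLLOW(S) with $
[1]
  B→A S: FOLLOW(A) ⊇ FIRST(S) = {a,c}; new: +{a,c}
  C→B a: FOLLOW(B) ⊇ FIRST(a) = {a}; new: +{a}
  S→S B: FOLLOW(S) ⊇ FIRST(B) = {a,c}; new: +{a,c}
  S→S B: FOLLOW(B) ⊇ FOLLOW(S) ⊇ {$,a,c}; new: +{$,c}
  S→c C: FOLLOW(C) ⊇ FOLLOW(S) ⊇ {$,a,c}; new: +{$,a,c}
  FOLLOW[S]={$,a,c}  FOLLOW[A]={a,c}  FOLLOW[B]={$,a,c}  FOLLOW[C]={$,a,c}
[2] (stable)
  FOLLOW[S]={$,a,c}  FOLLOW[A]={a,c}  FOLLOW[B]={$,a,c}  FOLLOW[C]={$,a,c}

FOLLOW(B) = ["$", "a", "c"]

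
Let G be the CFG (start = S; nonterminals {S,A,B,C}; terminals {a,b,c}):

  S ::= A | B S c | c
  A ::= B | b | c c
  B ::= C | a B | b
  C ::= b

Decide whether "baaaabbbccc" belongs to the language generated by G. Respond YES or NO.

Convert to CNF:
  S -> B X2 | T0 B | T1 T1 | b | c
  A -> T0 B | T1 T1 | b
  B -> T0 B | b
  C -> b
  T0 -> a
  T1 -> c
  X2 -> S T1

CYK table (by increasing span):
  cell(0,0) b: {A,B,C,S}
  cell(1,1) a: {T0}  orig:{}
  cell(2,2) a: {T0}  orig:{}
  cell(3,3) a: {T0}  orig:{}
  cell(4,4) a: {T0}  orig:{}
  cell(5,5) b: {A,B,C,S}
  cell(6,6) b: {A,B,C,S}
  cell(7,7) b: {A,B,C,S}
  cell(8,8) c: {S,T1}  orig:{S}
  cell(9,9) c: {S,T1}  orig:{S}
  cell(10,10) c: {S,T1}  orig:{S}
  cell(0,1) ba: ∅
  cell(1,2) aa: ∅
  cell(2,3) aa: ∅
  cell(3,4) aa: ∅
  cell(4,5) ab: {A,B,S}
  cell(5,6) bb: ∅
  cell(6,7) bb: ∅
  cell(7,8) bc: {X2}  orig:{}
  cell(8,9) cc: {A,S,X2}  orig:{A,S}
  cell(9,10) cc: {A,S,X2}  orig:{A,S}
  cell(0,2) baa: ∅
  cell(1,3) aaa: ∅
  cell(2,4) aaa: ∅
  cell(3,5) aab: {A,B,S}
  cell(4,6) abb: ∅
  cell(5,7) bbb: ∅
  cell(6,8) bbc: {S}
  cell(7,9) bcc: {S}
  cell(8,10) ccc: {X2}  orig:{}
  cell(0,3) baaa: ∅
  cell(1,4) aaaa: ∅
  cell(2,5) aaab: {A,B,S}
  cell(3,6) aabb: ∅
  cell(4,7) abbb: ∅
  cell(5,8) bbbc: ∅
  cell(6,9) bbcc: {X2}  orig:{}
  cell(7,10) bccc: {S,X2}  orig:{S}
  cell(0,4) baaaa: ∅
  cell(1,5) aaaab: {A,B,S}
  cell(2,6) aaabb: ∅
  cell(3,7) aabbb: ∅
  cell(4,8) abbbc: ∅
  cell(5,9) bbbcc: {S}
  cell(6,10) bbccc: {S}
  cell(0,5) baaaab: ∅
  cell(1,6) aaaabb: ∅
  cell(2,7) aaabbb: ∅
  cell(3,8) aabbbc: ∅
  cell(4,9) abbbcc: {S}
  cell(5,10) bbbccc: {X2}  orig:{}
  cell(0,6) baaaabb: ∅
  cell(1,7) aaaabbb: ∅
  cell(2,8) aaabbbc: ∅
  cell(3,9) aabbbcc: {S}
  cell(4,10) abbbccc: {X2}  orig:{}
  cell(0,7) baaaabbb: ∅
  cell(1,8) aaaabbbc: ∅
  cell(2,9) aaabbbcc: {S}
  cell(3,10) aabbbccc: {X2}  orig:{}
  cell(0,8) baaaabbbc: ∅
  cell(1,9) aaaabbbcc: {S}
  cell(2,10) aaabbbccc: {X2}  orig:{}
  cell(0,9) baaaabbbcc: ∅
  cell(1,10) aaaabbbccc: {X2}  orig:{}
  cell(0,10) baaaabbbccc: {S}

S ∈ T[0,10] ⇒ YES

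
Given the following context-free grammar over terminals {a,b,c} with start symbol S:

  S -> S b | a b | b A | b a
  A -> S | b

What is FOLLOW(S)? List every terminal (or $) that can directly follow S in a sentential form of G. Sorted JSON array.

FIRST iteration:
iter 1:
  A via A→b: +{b}
  S via S→a b: +{a}
  S via S→b A: +{b}
  FIRST(S)={a,b}  FIRST(A)={b}
iter 2:
  A via A→S: +{a}
  FIRST(S)={a,b}  FIRST(A)={a,b}
iter 3: — fixpoint
  FIRST(S)={a,b}  FIRST(A)={a,b}

FOLLOW iteration:
seed FOLLOW(S) with $
pass 1:
  S→S b: FOLLOW(S) ⊇ FIRST(b) = {b}; new: +{b}
  S→b A: FOLLOW(A) ⊇ FOLLOW(S) ⊇ {$,b}; new: +{$,b}
  FOLLOW[S]={$,b}  FOLLOW[A]={$,b}
pass 2: — fixpoint
  FOLLOW[S]={$,b}  FOLLOW[A]={$,b}

FOLLOW(S) = ["$", "b"]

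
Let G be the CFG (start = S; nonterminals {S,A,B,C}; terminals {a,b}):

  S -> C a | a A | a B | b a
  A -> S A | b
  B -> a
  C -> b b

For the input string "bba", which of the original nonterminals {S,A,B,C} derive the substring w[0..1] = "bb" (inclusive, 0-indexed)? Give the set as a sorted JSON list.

CNF form of G:
  S -> C T1 | T0 T1 | T1 A | T1 B
  A -> S A | b
  B -> a
  C -> T0 T0
  T0 -> b
  T1 -> a

CYK table (by increasing span), restricted to cells inside w[0..1]:
  cell(0,0) b: {A,T0}  orig:{A}
  cell(1,1) b: {A,T0}  orig:{A}
  cell(0,1) bb: {C}

Original NTs in T[0,1] deriving "bb": ["C"]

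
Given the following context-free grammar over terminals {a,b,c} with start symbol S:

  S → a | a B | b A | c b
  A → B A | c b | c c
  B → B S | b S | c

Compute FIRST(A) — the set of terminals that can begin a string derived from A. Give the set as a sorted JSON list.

FIRST iteration:
iter 1:
  A via A→c b: +{c}
  B via B→b S: +{b}
  B via B→c: +{c}
  S via S→a: +{a}
  S via S→b A: +{b}
  S via S→c b: +{c}
  S: {a,b,c}  A: {c}  B: {b,c}
iter 2:
  A via A→B A: +{b}
  S: {a,b,c}  A: {b,c}  B: {b,c}
iter 3: (no change)
  S: {a,b,c}  A: {b,c}  B: {b,c}

FIRST(A) = ["b", "c"]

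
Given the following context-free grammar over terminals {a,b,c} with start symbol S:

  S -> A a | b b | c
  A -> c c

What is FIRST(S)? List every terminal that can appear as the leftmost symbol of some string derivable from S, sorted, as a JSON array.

FIRST sets, iterate to fixpoint:
pass 1:
  A via A→c c: +{c}
  S via S→A a: +{c}
  S via S→b b: +{b}
  S: {b,c}  A: {c}
pass 2: (no change)
  S: {b,c}  A: {c}

FIRST(S) = ["b", "c"]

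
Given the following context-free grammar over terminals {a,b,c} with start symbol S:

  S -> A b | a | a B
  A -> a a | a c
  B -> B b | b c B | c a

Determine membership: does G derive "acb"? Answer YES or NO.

CNF form of G:
  S -> A T2 | T0 B | a
  A -> T0 T0 | T0 T1
  B -> B T2 | T1 T0 | T2 X3
  T0 -> a
  T1 -> c
  T2 -> b
  X3 -> T1 B

CYK fill:
  cell(0,0) a: {S,T0}  orig:{S}
  cell(1,1) c: {T1}  orig:{}
  cell(2,2) b: {T2}  orig:{}
  cell(0,1) ac: {A}
  cell(1,2) cb: ∅
  cell(0,2) acb: {S}

S ∈ T[0,2] ⇒ YES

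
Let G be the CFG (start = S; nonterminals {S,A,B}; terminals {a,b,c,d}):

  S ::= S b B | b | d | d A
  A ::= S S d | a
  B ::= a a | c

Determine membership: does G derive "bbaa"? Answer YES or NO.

Convert to CNF:
  S -> S X4 | T0 A | b | d
  A -> S X3 | a
  B -> T1 T1 | c
  T0 -> d
  T1 -> a
  T2 -> b
  X3 -> S T0
  X4 -> T2 B

CYK fill:
  [0..0]={S,T2}  "b"  orig:{S}
  [1..1]={S,T2}  "b"  orig:{S}
  [2..2]={A,T1}  "a"  orig:{A}
  [3..3]={A,T1}  "a"  orig:{A}
  [0..1]=∅  "bb"
  [1..2]=∅  "ba"
  [2..3]={B}  "aa"
  [0..2]=∅  "bba"
  [1..3]={X4}  "baa"  orig:{}
  [0..3]={S}  "bbaa"

S ∈ T[0,3] ⇒ YES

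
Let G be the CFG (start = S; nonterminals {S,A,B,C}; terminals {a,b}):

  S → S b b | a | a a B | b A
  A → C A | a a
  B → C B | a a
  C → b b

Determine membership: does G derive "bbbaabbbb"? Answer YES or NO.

Convert to CNF:
  S -> S X2 | T0 X3 | T1 A | a
  A -> C A | T0 T0
  B -> C B | T0 T0
  C -> T1 T1
  T0 -> a
  T1 -> b
  X2 -> T1 T1
  X3 -> T0 B

CYK table (by increasing span):
  T[0,0] 'b' = {T1}  orig:{}
  T[1,1] 'b' = {T1}  orig:{}
  T[2,2] 'b' = {T1}  orig:{}
  T[3,3] 'a' = {S,T0}  orig:{S}
  T[4,4] 'a' = {S,T0}  orig:{S}
  T[5,5] 'b' = {T1}  orig:{}
  T[6,6] 'b' = {T1}  orig:{}
  T[7,7] 'b' = {T1}  orig:{}
  T[8,8] 'b' = {T1}  orig:{}
  T[0,1] 'bb' = {C,X2}  orig:{C}
  T[1,2] 'bb' = {C,X2}  orig:{C}
  T[2,3] 'ba' = ∅
  T[3,4] 'aa' = {A,B}
  T[4,5] 'ab' = ∅
  T[5,6] 'bb' = {C,X2}  orig:{C}
  T[6,7] 'bb' = {C,X2}  orig:{C}
  T[7,8] 'bb' = {C,X2}  orig:{C}
  T[0,2] 'bbb' = ∅
  T[1,3] 'bba' = ∅
  T[2,4] 'baa' = {S}
  T[3,5] 'aab' = ∅
  T[4,6] 'abb' = {S}
  T[5,7] 'bbb' = ∅
  T[6,8] 'bbb' = ∅
  T[0,3] 'bbba' = ∅
  T[1,4] 'bbaa' = {A,B}
  T[2,5] 'baab' = ∅
  T[3,6] 'aabb' = ∅
  T[4,7] 'abbb' = ∅
  T[5,8] 'bbbb' = ∅
  T[0,4] 'bbbaa' = {S}
  T[1,5] 'bbaab' = ∅
  T[2,6] 'baabb' = {S}
  T[3,7] 'aabbb' = ∅
  T[4,8] 'abbbb' = {S}
  T[0,5] 'bbbaab' = ∅
  T[1,6] 'bbaabb' = ∅
  T[2,7] 'baabbb' = ∅
  T[3,8] 'aabbbb' = ∅
  T[0,6] 'bbbaabb' = {S}
  T[1,7] 'bbaabbb' = ∅
  T[2,8] 'baabbbb' = {S}
  T[0,7] 'bbbaabbb' = ∅
  T[1,8] 'bbaabbbb' = ∅
  T[0,8] 'bbbaabbbb' = {S}

S ∈ T[0,8] ⇒ YES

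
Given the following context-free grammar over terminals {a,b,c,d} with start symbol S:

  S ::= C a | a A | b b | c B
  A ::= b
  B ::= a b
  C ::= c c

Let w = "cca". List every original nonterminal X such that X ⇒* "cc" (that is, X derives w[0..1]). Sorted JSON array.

Convert to CNF:
  S -> C T0 | T0 A | T1 T1 | T2 B
  A -> b
  B -> T0 T1
  C -> T2 T2
  T0 -> a
  T1 -> b
  T2 -> c

CYK fill, restricted to cells inside w[0..1]:
  [0..0]={T2}  "c"  orig:{}
  [1..1]={T2}  "c"  orig:{}
  [0..1]={C}  "cc"

Original NTs in T[0,1] deriving "cc": ["C"]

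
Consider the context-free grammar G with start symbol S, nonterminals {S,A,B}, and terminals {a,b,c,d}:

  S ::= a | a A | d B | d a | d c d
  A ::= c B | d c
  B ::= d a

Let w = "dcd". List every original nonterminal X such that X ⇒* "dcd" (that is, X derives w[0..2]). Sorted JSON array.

Convert to CNF:
  S -> T1 B | T1 T2 | T1 X3 | T2 A | a
  A -> T0 B | T1 T0
  B -> T1 T2
  T0 -> c
  T1 -> d
  T2 -> a
  X3 -> T0 T1

CYK fill — only the sub-triangle for w[0..2]:
  cell(0,0) d: {T1}  orig:{}
  cell(1,1) c: {T0}  orig:{}
  cell(2,2) d: {T1}  orig:{}
  cell(0,1) dc: {A}
  cell(1,2) cd: {X3}  orig:{}
  cell(0,2) dcd: {S}

Original NTs in T[0,2] deriving "dcd": ["S"]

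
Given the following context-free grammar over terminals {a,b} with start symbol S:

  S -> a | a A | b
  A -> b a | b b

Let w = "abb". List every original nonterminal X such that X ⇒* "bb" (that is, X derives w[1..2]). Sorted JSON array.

Convert to CNF:
  S -> T1 A | a | b
  A -> T0 T0 | T0 T1
  T0 -> b
  T1 -> a

CYK table (by increasing span), restricted to cells inside w[1..2]:
  [1..1]={S,T0}  "b"  orig:{S}
  [2..2]={S,T0}  "b"  orig:{S}
  [1..2]={A}  "bb"

Original NTs in T[1,2] deriving "bb": ["A"]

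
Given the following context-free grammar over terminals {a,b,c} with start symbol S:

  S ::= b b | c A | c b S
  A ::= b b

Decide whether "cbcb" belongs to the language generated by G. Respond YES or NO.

CNF form of G:
  S -> T0 T0 | T1 A | T1 X2
  A -> T0 T0
  T0 -> b
  T1 -> c
  X2 -> T0 S

CYK table (by increasing span):
  cell(0,0) c: {T1}  orig:{}
  cell(1,1) b: {T0}  orig:{}
  cell(2,2) c: {T1}  orig:{}
  cell(3,3) b: {T0}  orig:{}
  cell(0,1) cb: ∅
  cell(1,2) bc: ∅
  cell(2,3) cb: ∅
  cell(0,2) cbc: ∅
  cell(1,3) bcb: ∅
  cell(0,3) cbcb: ∅

S ∉ T[0,3] ⇒ NO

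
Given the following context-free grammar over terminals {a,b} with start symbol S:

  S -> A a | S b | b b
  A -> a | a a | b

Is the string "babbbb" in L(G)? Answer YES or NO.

CNF form of G:
  S -> A T0 | S T1 | T1 T1
  A -> T0 T0 | a | b
  T0 -> a
  T1 -> b

Fill CYK table bottom-up:
  T[0,0] 'b' = {A,T1}  orig:{A}
  T[1,1] 'a' = {A,T0}  orig:{A}
  T[2,2] 'b' = {A,T1}  orig:{A}
  T[3,3] 'b' = {A,T1}  orig:{A}
  T[4,4] 'b' = {A,T1}  orig:{A}
  T[5,5] 'b' = {A,T1}  orig:{A}
  T[0,1] 'ba' = {S}
  T[1,2] 'ab' = ∅
  T[2,3] 'bb' = {S}
  T[3,4] 'bb' = {S}
  T[4,5] 'bb' = {S}
  T[0,2] 'bab' = {S}
  T[1,3] 'abb' = ∅
  T[2,4] 'bbb' = {S}
  T[3,5] 'bbb' = {S}
  T[0,3] 'babb' = {S}
  T[1,4] 'abbb' = ∅
  T[2,5] 'bbbb' = {S}
  T[0,4] 'babbb' = {S}
  T[1,5] 'abbbb' = ∅
  T[0,5] 'babbbb' = {S}

S ∈ T[0,5] ⇒ YES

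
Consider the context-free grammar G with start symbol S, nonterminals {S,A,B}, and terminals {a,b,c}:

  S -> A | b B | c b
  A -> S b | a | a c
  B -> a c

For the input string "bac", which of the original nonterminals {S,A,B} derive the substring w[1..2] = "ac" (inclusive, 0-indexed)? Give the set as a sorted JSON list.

CNF form of G:
  S -> S T0 | T0 B | T1 T2 | T2 T0 | a
  A -> S T0 | T1 T2 | a
  B -> T1 T2
  T0 -> b
  T1 -> a
  T2 -> c

CYK table (by increasing span) (cells [i..j] with 1 ≤ i ≤ j ≤ 2 only):
  T[1,1] 'a' = {A,S,T1}  orig:{A,S}
  T[2,2] 'c' = {T2}  orig:{}
  T[1,2] 'ac' = {A,B,S}

Original NTs in T[1,2] deriving "ac": ["A", "B", "S"]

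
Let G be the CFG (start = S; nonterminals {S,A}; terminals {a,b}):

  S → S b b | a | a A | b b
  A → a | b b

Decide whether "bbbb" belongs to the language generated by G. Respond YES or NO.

CNF form of G:
  S -> S X2 | T0 T0 | T1 A | a
  A -> T0 T0 | a
  T0 -> b
  T1 -> a
  X2 -> T0 T0

CYK table (by increasing span):
  [0..0]={T0}  "b"  orig:{}
  [1..1]={T0}  "b"  orig:{}
  [2..2]={T0}  "b"  orig:{}
  [3..3]={T0}  "b"  orig:{}
  [0..1]={A,S,X2}  "bb"  orig:{A,S}
  [1..2]={A,S,X2}  "bb"  orig:{A,S}
  [2..3]={A,S,X2}  "bb"  orig:{A,S}
  [0..2]=∅  "bbb"
  [1..3]=∅  "bbb"
  [0..3]={S}  "bbbb"

S ∈ T[0,3] ⇒ YES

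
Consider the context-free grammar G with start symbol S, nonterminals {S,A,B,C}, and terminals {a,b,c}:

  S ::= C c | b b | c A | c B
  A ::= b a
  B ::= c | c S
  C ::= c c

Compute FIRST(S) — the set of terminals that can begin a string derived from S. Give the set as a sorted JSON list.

FIRST sets, iterate to fixpoint:
pass 1:
  A via A→b a: +{b}
  B via B→c: +{c}
  C via C→c c: +{c}
  S via S→C c: +{c}
  S via S→b b: +{b}
  S: {b,c}  A: {b}  B: {c}  C: {c}
pass 2: (no change)
  S: {b,c}  A: {b}  B: {c}  C: {c}

FIRST(S) = ["b", "c"]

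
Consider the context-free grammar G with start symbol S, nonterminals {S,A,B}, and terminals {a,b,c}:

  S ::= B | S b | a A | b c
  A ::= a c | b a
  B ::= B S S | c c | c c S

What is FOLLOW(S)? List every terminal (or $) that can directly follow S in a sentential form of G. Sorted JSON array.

Compute FIRST by fixpoint:
[1]
  A via A→a c: +{a}
  A via A→b a: +{b}
  B via B→c c: +{c}
  S via S→B: +{c}
  S via S→a A: +{a}
  S via S→b c: +{b}
  FIRST(S)={a,b,c}  FIRST(A)={a,b}  FIRST(B)={c}
[2] (stable)
  FIRST(S)={a,b,c}  FIRST(A)={a,b}  FIRST(B)={c}

FOLLOW iteration:
seed FOLLOW(S) with $
[1]
  B→B S S: FOLLOW(B) ⊇ FIRST(S) = {a,b,c}; new: +{a,b,c}
  B→B S S: FOLLOW(S) ⊇ FIRST(S) = {a,b,c}; new: +{a,b,c}
  S→B: FOLLOW(B) ⊇ FOLLOW(S) ⊇ {$,a,b,c}; new: +{$}
  S→a A: FOLLOW(A) ⊇ FOLLOW(S) ⊇ {$,a,b,c}; new: +{$,a,b,c}
  FOLLOW[S]={$,a,b,c}  FOLLOW[A]={$,a,b,c}  FOLLOW[B]={$,a,b,c}
[2] — fixpoint
  FOLLOW[S]={$,a,b,c}  FOLLOW[A]={$,a,b,c}  FOLLOW[B]={$,a,b,c}

FOLLOW(S) = ["$", "a", "b", "c"]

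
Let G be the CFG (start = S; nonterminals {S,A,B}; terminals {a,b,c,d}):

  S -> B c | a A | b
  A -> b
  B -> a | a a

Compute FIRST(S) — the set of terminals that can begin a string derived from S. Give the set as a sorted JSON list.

FIRST iteration:
[1]
  A via A→b: +{b}
  B via B→a: +{a}
  S via S→B c: +{a}
  S via S→b: +{b}
  S: {a,b}  A: {b}  B: {a}
[2] (stable)
  S: {a,b}  A: {b}  B: {a}

FIRST(S) = ["a", "b"]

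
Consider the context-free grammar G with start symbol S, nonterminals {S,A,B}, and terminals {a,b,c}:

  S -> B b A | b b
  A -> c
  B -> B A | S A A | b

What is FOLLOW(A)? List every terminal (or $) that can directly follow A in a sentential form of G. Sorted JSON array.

Compute FIRST by fixpoint:
pass 1:
  A via A→c: +{c}
  B via B→b: +{b}
  S via S→B b A: +{b}
  S: {b}  A: {c}  B: {b}
pass 2: (no change)
  S: {b}  A: {c}  B: {b}

Compute FOLLOW by fixpoint:
initialize: $ ∈ FOLLOW(S)
round 1:
  B→B A: FOLLOW(B) ⊇ FIRST(A) = {c}; new: +{c}
  B→B A: FOLLOW(A) ⊇ FOLLOW(B) ⊇ {c}; new: +{c}
  B→S A A: FOLLOW(S) ⊇ FIRST(A) = {c}; new: +{c}
  S→B b A: FOLLOW(B) ⊇ FIRST(b) = {b}; new: +{b}
  S→B b A: FOLLOW(A) ⊇ FOLLOW(S) ⊇ {$,c}; new: +{$}
  FOLLOW(S)={$,c}  FOLLOW(A)={$,c}  FOLLOW(B)={b,c}
round 2:
  B→B A: FOLLOW(A) ⊇ FOLLOW(B) ⊇ {b,c}; new: +{b}
  FOLLOW(S)={$,c}  FOLLOW(A)={$,b,c}  FOLLOW(B)={b,c}
round 3: — fixpoint
  FOLLOW(S)={$,c}  FOLLOW(A)={$,b,c}  FOLLOW(B)={b,c}

FOLLOW(A) = ["$", "b", "c"]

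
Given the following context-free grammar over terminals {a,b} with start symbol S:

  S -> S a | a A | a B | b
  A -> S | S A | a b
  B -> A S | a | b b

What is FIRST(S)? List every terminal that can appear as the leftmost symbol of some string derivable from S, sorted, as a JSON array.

Compute FIRST by fixpoint:
iter 1:
  A via A→a b: +{a}
  B via B→A S: +{a}
  B via B→b b: +{b}
  S via S→a A: +{a}
  S via S→b: +{b}
  FIRST(S)={a,b}  FIRST(A)={a}  FIRST(B)={a,b}
iter 2:
  A via A→S: +{b}
  FIRST(S)={a,b}  FIRST(A)={a,b}  FIRST(B)={a,b}
iter 3: (stable)
  FIRST(S)={a,b}  FIRST(A)={a,b}  FIRST(B)={a,b}

FIRST(S) = ["a", "b"]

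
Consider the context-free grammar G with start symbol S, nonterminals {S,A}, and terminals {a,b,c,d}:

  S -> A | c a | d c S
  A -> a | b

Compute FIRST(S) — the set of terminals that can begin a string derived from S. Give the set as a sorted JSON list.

FIRST iteration:
[1]
  A via A→a: +{a}
  A via A→b: +{b}
  S via S→A: +{a,b}
  S via S→c a: +{c}
  S via S→d c S: +{d}
  FIRST[S]={a,b,c,d}  FIRST[A]={a,b}
[2] — fixpoint
  FIRST[S]={a,b,c,d}  FIRST[A]={a,b}

FIRST(S) = ["a", "b", "c", "d"]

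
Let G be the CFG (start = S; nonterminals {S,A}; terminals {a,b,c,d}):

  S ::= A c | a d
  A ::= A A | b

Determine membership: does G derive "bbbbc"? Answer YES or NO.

CNF form of G:
  S -> A T0 | T1 T2
  A -> A A | b
  T0 -> c
  T1 -> a
  T2 -> d

CYK fill:
  cell(0,0) b: {A}
  cell(1,1) b: {A}
  cell(2,2) b: {A}
  cell(3,3) b: {A}
  cell(4,4) c: {T0}  orig:{}
  cell(0,1) bb: {A}
  cell(1,2) bb: {A}
  cell(2,3) bb: {A}
  cell(3,4) bc: {S}
  cell(0,2) bbb: {A}
  cell(1,3) bbb: {A}
  cell(2,4) bbc: {S}
  cell(0,3) bbbb: {A}
  cell(1,4) bbbc: {S}
  cell(0,4) bbbbc: {S}

S ∈ T[0,4] ⇒ YES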